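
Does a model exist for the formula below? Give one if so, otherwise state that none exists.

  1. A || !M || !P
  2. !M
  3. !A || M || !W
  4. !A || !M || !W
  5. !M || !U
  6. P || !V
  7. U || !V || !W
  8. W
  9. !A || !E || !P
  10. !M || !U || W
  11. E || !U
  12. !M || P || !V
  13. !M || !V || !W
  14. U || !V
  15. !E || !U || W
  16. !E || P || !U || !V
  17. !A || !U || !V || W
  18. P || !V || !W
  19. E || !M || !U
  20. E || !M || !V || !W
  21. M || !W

No satisfying assignment exists.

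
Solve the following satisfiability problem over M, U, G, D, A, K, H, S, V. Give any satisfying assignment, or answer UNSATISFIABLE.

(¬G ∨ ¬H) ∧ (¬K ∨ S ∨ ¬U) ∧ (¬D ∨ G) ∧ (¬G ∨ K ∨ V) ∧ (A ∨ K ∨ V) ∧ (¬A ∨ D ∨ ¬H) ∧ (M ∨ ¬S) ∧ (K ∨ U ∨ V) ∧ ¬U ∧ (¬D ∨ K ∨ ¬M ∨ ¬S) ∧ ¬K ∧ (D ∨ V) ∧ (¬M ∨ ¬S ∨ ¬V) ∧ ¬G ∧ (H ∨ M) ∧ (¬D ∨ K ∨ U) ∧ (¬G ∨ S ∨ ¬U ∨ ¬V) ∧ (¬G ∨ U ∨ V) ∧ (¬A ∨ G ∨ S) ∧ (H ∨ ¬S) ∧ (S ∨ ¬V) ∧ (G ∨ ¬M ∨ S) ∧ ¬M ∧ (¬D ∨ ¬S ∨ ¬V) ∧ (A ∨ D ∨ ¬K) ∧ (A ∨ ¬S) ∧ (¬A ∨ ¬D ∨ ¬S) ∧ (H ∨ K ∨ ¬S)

Case M = True:
  Clause (¬M) is falsified — contradiction.
Case M = False:
  (M ∨ ¬S) forces S = False.
  (¬U) forces U = False.
  (¬K) forces K = False.
  (K ∨ U ∨ V) forces V = True.
  Clause (S ∨ ¬V) is falsified — contradiction.
Both cases fail, so the formula is unsatisfiable.

Unsatisfiable — no assignment works.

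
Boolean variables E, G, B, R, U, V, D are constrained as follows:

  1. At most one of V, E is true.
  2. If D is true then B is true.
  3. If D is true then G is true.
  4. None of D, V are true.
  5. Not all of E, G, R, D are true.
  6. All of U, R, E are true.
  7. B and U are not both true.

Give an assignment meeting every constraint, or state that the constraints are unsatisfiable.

E = True, G = False, B = False, R = True, U = True, V = False, D = False

  (1) {V, E}: 1 true — at most one ✓
  (2) D=F ⇒ B: vacuous ✓
  (3) D=F ⇒ G: vacuous ✓
  (4) {D, V}: 0 true — none ✓
  (5) {E, G, R, D}: 2/4 true — not all ✓
  (6) {U, R, E}: all 3 true ✓
  (7) B=F, U=T — not both ✓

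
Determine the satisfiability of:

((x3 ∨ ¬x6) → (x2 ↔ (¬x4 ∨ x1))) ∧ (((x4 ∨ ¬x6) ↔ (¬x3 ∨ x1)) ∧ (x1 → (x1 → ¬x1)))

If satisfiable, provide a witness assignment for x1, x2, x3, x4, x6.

x1=F; x2=T; x3=T; x4=F; x6=T

  (x3 ∨ ¬x6) → (x2 ↔ (¬x4 ∨ x1)) = True
    x3 ∨ ¬x6 = True
      ¬x6 = False
    x2 ↔ (¬x4 ∨ x1) = True
      ¬x4 ∨ x1 = True
        ¬x4 = True
  ((x4 ∨ ¬x6) ↔ (¬x3 ∨ x1)) ∧ (x1 → (x1 → ¬x1)) = True
    (x4 ∨ ¬x6) ↔ (¬x3 ∨ x1) = True
      x4 ∨ ¬x6 = False
        ¬x6 = False
      ¬x3 ∨ x1 = False
        ¬x3 = False
    x1 → (x1 → ¬x1) = True
      x1 → ¬x1 = True
        ¬x1 = True
Both conjuncts True, so the formula holds.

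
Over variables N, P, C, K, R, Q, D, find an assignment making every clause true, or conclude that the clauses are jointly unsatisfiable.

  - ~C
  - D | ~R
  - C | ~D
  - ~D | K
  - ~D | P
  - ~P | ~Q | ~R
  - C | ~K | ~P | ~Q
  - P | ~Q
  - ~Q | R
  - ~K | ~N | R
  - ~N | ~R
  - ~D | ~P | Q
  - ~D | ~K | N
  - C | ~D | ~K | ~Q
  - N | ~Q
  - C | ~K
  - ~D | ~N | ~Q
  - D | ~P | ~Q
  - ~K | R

Unit clause (~C) forces C = False.
In (C | ~D) only ~D is left, so D = False.
In (C | ~K) only ~K is left, so K = False.
In (D | ~R) only ~R is left, so R = False.
In (~Q | R) only ~Q is left, so Q = False.
Set N = True.
Set P = False.
All clauses satisfied.

N: True, P: False, C: False, K: False, R: False, Q: False, D: False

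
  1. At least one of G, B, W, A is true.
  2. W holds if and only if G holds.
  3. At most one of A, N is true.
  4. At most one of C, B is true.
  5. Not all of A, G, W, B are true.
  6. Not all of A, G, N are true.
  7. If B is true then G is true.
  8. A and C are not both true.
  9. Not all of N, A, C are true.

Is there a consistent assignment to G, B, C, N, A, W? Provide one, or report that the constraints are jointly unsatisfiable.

G: True, B: False, C: False, N: False, A: False, W: True

  (1) {G, B, W, A}: 2 true — at least one ✓
  (2) W=T, G=T — same ✓
  (3) {A, N}: 0 true — at most one ✓
  (4) {C, B}: 0 true — at most one ✓
  (5) {A, G, W, B}: 2/4 true — not all ✓
  (6) {A, G, N}: 1/3 true — not all ✓
  (7) B=F ⇒ G: vacuous ✓
  (8) A=F, C=F — not both ✓
  (9) {N, A, C}: 0/3 true — not all ✓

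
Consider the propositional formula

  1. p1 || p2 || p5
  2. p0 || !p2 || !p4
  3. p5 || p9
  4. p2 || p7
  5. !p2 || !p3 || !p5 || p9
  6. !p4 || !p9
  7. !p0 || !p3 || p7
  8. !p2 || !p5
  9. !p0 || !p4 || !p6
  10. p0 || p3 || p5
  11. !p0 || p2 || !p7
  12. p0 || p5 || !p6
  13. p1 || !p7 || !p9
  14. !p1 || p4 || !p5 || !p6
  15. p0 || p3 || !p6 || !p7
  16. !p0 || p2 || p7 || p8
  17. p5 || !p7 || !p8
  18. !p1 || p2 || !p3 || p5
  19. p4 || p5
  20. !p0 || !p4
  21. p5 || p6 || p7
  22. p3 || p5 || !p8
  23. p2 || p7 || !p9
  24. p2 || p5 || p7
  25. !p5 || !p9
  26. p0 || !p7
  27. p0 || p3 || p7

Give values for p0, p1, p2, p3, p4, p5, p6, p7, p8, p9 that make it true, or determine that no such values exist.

Case p2 = True:
  (!p2 || !p5) forces p5 = False.
  (p5 || p9) forces p9 = True.
  (!p4 || !p9) forces p4 = False.
  Clause (p4 || p5) is falsified — contradiction.
Case p2 = False:
  (p2 || p7) forces p7 = True.
  (!p0 || p2 || !p7) forces p0 = False.
  Clause (p0 || !p7) is falsified — contradiction.
Both cases fail, so the formula is unsatisfiable.

Unsatisfiable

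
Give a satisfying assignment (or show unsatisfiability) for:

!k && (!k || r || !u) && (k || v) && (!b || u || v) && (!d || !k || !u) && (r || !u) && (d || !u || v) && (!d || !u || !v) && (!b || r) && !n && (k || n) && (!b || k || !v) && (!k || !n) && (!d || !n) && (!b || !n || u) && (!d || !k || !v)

Unsatisfiable — no assignment works.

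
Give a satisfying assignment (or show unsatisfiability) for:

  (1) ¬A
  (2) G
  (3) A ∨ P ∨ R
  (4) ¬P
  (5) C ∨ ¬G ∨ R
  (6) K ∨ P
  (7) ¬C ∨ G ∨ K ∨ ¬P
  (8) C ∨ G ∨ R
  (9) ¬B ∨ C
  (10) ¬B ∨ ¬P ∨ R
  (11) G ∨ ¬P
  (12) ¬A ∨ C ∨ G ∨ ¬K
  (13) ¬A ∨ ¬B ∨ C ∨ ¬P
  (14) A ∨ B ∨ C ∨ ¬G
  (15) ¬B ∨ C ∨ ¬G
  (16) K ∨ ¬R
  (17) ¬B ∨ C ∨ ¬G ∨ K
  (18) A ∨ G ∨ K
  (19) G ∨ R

Unit clause (¬A) forces A = False.
Unit clause (G) forces G = True.
Unit clause (¬P) forces P = False.
In (K ∨ P) only K is left, so K = True.
In (A ∨ P ∨ R) only R is left, so R = True.
Set B = False.
  then (A ∨ B ∨ C ∨ ¬G) forces C = True.
All clauses satisfied.

R: True, G: True, B: False, K: True, P: False, A: False, C: True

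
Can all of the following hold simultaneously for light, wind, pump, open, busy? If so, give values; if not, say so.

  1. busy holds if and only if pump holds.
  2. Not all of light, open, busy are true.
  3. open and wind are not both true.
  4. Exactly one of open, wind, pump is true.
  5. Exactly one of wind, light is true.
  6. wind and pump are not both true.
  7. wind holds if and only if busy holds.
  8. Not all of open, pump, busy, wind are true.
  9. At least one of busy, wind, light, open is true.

light=T, wind=F, pump=F, open=T, busy=F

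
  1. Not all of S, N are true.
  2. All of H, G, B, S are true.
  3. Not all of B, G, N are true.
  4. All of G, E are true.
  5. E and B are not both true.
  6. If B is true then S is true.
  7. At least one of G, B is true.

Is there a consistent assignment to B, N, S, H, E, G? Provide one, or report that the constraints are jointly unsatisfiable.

Case E = True:
  (2) forces H = True.
  (2) forces G = True.
  (2) forces B = True.
  Constraint (5) is violated (E=T, B=T) — contradiction.
Case E = False:
  Constraint (4) is violated (E=F) — contradiction.
Both cases fail — unsatisfiable.

Unsatisfiable — no assignment works.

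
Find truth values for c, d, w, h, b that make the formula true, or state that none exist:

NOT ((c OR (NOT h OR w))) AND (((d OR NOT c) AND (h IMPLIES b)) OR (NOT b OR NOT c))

c = False; d = True; w = False; h = True; b = True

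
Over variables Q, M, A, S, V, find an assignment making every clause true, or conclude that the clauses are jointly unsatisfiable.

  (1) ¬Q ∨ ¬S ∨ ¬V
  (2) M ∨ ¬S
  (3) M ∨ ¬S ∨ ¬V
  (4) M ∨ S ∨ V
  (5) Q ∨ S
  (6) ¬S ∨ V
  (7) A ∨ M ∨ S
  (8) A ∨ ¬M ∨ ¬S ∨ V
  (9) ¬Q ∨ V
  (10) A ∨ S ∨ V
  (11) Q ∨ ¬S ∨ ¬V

Try Q = False:
  (Q ∨ S) forces S = True.
  (M ∨ ¬S) forces M = True.
  (¬S ∨ V) forces V = True.
  clause (Q ∨ ¬S ∨ ¬V) is falsified — backtrack.
So Q = True.
  then (¬Q ∨ V) forces V = True.
  then (¬Q ∨ ¬S ∨ ¬V) forces S = False.
Set M = True.
Set A = False.
All clauses satisfied.

Q=T, M=T, A=F, S=F, V=T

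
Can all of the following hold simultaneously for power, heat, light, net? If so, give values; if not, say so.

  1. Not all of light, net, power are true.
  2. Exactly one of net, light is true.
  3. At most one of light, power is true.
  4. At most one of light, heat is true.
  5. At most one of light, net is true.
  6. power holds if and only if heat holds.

power = False; heat = False; light = True; net = False

  (1) {light, net, power}: 1/3 true — not all ✓
  (2) {net, light}: 1 true — exactly one ✓
  (3) {light, power}: 1 true — at most one ✓
  (4) {light, heat}: 1 true — at most one ✓
  (5) {light, net}: 1 true — at most one ✓
  (6) power=F, heat=F — same ✓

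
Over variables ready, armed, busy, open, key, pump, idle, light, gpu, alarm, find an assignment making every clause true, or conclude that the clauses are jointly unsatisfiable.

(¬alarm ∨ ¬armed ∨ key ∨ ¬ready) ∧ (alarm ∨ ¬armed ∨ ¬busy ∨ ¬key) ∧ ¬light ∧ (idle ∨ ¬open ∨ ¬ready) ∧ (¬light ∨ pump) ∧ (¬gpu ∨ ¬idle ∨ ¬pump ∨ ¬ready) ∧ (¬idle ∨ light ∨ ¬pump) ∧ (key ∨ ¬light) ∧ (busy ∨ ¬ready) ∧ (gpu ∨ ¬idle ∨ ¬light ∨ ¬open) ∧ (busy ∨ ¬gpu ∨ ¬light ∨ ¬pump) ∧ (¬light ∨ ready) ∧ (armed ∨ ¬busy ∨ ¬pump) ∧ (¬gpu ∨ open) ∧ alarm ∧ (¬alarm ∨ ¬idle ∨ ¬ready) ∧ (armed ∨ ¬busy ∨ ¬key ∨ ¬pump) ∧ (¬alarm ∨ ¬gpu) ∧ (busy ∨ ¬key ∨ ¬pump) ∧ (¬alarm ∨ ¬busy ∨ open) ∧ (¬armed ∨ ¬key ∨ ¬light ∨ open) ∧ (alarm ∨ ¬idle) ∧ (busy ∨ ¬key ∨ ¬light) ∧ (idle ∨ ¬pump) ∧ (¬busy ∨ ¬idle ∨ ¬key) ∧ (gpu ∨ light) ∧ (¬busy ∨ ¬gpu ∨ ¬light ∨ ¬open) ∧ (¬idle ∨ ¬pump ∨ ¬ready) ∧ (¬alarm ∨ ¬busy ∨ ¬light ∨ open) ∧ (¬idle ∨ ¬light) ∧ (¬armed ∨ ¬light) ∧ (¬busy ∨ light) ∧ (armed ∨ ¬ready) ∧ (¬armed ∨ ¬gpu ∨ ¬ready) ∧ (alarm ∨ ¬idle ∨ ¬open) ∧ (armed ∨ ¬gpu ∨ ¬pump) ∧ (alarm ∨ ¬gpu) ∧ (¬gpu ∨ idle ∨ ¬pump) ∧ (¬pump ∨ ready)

The formula is unsatisfiable.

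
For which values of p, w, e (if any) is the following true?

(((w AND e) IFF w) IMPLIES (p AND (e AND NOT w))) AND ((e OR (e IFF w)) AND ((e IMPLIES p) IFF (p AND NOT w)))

p=T; w=F; e=T

  ((w AND e) IFF w) IMPLIES (p AND (e AND NOT w)) = True
    (w AND e) IFF w = True
      w AND e = False
    p AND (e AND NOT w) = True
      e AND NOT w = True
        NOT w = True
  (e OR (e IFF w)) AND ((e IMPLIES p) IFF (p AND NOT w)) = True
    e OR (e IFF w) = True
      e IFF w = False
    (e IMPLIES p) IFF (p AND NOT w) = True
      e IMPLIES p = True
      p AND NOT w = True
        NOT w = True
Both conjuncts True, so the formula holds.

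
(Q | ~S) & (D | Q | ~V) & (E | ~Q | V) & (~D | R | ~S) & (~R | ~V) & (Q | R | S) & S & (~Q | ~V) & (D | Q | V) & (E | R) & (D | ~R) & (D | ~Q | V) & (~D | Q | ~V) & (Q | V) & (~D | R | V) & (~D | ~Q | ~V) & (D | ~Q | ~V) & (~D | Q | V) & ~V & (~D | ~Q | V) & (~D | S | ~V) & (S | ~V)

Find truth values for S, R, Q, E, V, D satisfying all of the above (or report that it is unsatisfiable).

UNSATISFIABLE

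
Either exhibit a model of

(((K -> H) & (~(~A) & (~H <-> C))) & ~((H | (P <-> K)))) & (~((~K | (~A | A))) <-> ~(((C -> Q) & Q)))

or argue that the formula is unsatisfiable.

A=T; Q=T; K=F; H=F; P=T; C=T

  ((K -> H) & (~(~A) & (~H <-> C))) & ~((H | (P <-> K))) = True
    (K -> H) & (~(~A) & (~H <-> C)) = True
      K -> H = True
      ~(~A) & (~H <-> C) = True
        ~(~A) = True
          ~A = False
        ~H <-> C = True
          ~H = True
    ~((H | (P <-> K))) = True
      H | (P <-> K) = False
        P <-> K = False
  ~((~K | (~A | A))) <-> ~(((C -> Q) & Q)) = True
    ~((~K | (~A | A))) = False
      ~K | (~A | A) = True
        ~K = True
        ~A | A = True
          ~A = False
    ~(((C -> Q) & Q)) = False
      (C -> Q) & Q = True
        C -> Q = True
Both conjuncts True, so the formula holds.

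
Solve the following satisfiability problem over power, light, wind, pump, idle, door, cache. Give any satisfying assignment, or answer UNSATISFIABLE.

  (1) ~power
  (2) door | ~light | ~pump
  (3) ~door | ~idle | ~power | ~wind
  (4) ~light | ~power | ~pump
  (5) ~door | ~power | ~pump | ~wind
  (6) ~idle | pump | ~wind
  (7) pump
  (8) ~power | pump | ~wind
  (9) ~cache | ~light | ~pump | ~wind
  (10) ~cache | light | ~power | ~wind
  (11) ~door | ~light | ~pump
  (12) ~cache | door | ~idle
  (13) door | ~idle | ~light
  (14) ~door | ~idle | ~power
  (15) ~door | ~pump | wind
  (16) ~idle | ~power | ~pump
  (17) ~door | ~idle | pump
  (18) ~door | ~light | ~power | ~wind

power: False, light: False, wind: True, pump: True, idle: False, door: True, cache: False

Unit clause (~power) forces power = False.
Unit clause (pump) forces pump = True.
Try light = True:
  (door | ~light | ~pump) forces door = True.
  clause (~door | ~light | ~pump) is falsified — backtrack.
So light = False.
Set wind = True.
Set idle = False.
Set door = True.
Set cache = False.
All clauses satisfied.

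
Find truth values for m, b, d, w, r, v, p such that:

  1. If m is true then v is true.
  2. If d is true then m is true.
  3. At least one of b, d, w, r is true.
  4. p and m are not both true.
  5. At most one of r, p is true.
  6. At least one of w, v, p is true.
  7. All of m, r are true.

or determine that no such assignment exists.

m = True, b = False, d = False, w = False, r = True, v = True, p = False

  (1) m=T ⇒ v: T ✓
  (2) d=F ⇒ m: vacuous ✓
  (3) {b, d, w, r}: 1 true — at least one ✓
  (4) p=F, m=T — not both ✓
  (5) {r, p}: 1 true — at most one ✓
  (6) {w, v, p}: 1 true — at least one ✓
  (7) {m, r}: all 2 true ✓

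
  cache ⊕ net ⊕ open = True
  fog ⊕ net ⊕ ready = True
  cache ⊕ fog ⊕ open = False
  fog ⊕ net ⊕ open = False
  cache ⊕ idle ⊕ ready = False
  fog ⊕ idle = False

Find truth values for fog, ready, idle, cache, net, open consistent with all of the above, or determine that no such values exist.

Adding constraints 2, 3, 4, 5, 6 mod 2: every variable appears an even number of times on the left, so the left side is 0.
But the right sides sum to 1 (mod 2). 0 ≠ 1 — the system is inconsistent.

Unsatisfiable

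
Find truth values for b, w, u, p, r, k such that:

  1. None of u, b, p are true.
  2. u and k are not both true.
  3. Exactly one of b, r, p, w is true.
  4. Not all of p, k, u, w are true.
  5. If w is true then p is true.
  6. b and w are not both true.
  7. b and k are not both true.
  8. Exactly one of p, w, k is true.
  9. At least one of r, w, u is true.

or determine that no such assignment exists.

b=F, w=F, u=F, p=F, r=T, k=T

  (1) {u, b, p}: 0 true — none ✓
  (2) u=F, k=T — not both ✓
  (3) {b, r, p, w}: 1 true — exactly one ✓
  (4) {p, k, u, w}: 1/4 true — not all ✓
  (5) w=F ⇒ p: vacuous ✓
  (6) b=F, w=F — not both ✓
  (7) b=F, k=T — not both ✓
  (8) {p, w, k}: 1 true — exactly one ✓
  (9) {r, w, u}: 1 true — at least one ✓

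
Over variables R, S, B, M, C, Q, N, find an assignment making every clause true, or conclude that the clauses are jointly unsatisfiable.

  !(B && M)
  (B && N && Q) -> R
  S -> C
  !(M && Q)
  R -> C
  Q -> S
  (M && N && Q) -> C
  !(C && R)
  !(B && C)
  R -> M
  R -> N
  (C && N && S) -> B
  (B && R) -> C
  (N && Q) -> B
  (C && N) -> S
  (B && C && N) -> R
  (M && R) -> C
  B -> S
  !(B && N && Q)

Try R = True:
  (!C || !R) forces C = False.
  clause (C || !R) is falsified — backtrack.
So R = False.
Set S = False.
  then (!Q || S) forces Q = False.
  then (!B || S) forces B = False.
Set M = True.
Set C = False.
Set N = False.
All clauses satisfied.

R=F, S=F, B=F, M=T, C=F, Q=F, N=F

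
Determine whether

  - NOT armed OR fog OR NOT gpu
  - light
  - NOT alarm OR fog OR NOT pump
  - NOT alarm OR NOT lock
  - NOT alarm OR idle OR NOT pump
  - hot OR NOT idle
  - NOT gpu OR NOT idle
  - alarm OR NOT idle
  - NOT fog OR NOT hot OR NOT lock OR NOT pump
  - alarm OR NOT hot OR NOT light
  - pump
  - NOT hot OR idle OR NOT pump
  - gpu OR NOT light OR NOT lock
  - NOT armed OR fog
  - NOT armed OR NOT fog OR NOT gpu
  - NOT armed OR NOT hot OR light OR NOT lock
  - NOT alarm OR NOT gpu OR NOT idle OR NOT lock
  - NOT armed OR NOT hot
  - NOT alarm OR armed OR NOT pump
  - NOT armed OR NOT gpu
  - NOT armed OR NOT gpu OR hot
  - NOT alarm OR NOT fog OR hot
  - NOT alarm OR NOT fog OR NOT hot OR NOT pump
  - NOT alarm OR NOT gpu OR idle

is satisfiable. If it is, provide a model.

idle = False; hot = False; armed = False; pump = True; gpu = True; lock = False; light = True; alarm = False; fog = False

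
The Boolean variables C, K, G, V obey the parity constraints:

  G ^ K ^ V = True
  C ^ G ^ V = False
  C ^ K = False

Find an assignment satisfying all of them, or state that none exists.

UNSATISFIABLE

Adding constraints 1, 2, 3 mod 2: every variable appears an even number of times on the left, so the left side is 0.
But the right sides sum to 1 (mod 2). 0 ≠ 1 — the system is inconsistent.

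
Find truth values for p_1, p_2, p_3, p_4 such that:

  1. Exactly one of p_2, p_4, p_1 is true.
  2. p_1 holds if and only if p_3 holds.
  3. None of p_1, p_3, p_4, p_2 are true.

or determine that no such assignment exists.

Case p_2 = True:
  Constraint (3) is violated (p_2=T) — contradiction.
Case p_2 = False:
  (3) forces p_1 = False.
  (1) with p_2=F, p_1=F forces p_4 = True.
  Constraint (3) is violated (p_4=T) — contradiction.
Both cases fail — unsatisfiable.

UNSATISFIABLE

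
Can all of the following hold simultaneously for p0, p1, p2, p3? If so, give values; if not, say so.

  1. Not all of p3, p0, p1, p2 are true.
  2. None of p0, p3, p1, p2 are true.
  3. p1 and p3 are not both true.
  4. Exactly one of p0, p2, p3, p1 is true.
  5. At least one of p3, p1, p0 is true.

Case p0 = True:
  Constraint (2) is violated (p0=T) — contradiction.
Case p0 = False:
  (2) forces p3 = False.
  (2) forces p1 = False.
  Constraint (5) is violated (p3=F, p1=F, p0=F) — contradiction.
Both cases fail — unsatisfiable.

Unsatisfiable — no assignment works.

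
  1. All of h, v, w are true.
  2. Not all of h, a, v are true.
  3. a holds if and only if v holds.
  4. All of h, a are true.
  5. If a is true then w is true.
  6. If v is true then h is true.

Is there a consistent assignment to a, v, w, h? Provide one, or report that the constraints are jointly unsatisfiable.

The formula is unsatisfiable.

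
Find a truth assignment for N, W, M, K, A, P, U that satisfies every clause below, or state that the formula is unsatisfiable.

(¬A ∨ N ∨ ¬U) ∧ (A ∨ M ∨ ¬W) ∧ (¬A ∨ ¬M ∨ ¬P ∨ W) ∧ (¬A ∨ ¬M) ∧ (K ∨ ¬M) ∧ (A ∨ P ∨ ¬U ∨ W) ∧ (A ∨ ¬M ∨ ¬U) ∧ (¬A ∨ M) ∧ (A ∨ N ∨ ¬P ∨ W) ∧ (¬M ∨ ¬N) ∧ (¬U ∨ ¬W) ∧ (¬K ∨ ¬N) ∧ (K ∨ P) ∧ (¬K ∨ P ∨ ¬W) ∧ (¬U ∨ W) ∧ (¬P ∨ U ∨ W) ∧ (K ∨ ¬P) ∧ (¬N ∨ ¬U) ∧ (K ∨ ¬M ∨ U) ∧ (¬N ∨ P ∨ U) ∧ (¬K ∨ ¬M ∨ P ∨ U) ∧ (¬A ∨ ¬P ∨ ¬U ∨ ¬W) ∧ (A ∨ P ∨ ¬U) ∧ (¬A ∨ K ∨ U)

N=F, W=F, M=F, K=T, A=F, P=F, U=F

Set N = False.
Set W = False.
  then (¬U ∨ W) forces U = False.
  then (¬P ∨ U ∨ W) forces P = False.
  then (K ∨ P) forces K = True.
  then (¬K ∨ ¬M ∨ P ∨ U) forces M = False.
  then (¬A ∨ M) forces A = False.
All clauses satisfied.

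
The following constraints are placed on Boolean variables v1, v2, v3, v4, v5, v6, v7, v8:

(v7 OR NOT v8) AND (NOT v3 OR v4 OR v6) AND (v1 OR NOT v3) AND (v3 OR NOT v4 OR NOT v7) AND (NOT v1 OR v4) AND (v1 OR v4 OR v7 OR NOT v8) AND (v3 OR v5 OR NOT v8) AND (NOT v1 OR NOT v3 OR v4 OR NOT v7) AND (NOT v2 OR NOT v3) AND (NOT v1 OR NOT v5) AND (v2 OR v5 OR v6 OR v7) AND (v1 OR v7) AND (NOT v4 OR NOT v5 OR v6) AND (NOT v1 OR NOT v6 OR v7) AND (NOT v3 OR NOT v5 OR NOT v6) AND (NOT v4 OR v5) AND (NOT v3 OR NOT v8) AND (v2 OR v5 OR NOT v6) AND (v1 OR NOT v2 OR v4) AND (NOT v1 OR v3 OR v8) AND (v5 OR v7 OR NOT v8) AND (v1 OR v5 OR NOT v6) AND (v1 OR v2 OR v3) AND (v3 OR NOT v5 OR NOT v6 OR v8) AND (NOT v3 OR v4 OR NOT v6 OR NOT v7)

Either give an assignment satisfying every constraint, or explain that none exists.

UNSATISFIABLE

Case v1 = True:
  (NOT v1 OR v4) forces v4 = True.
  (NOT v1 OR NOT v5) forces v5 = False.
  Clause (NOT v4 OR v5) is falsified — contradiction.
Case v1 = False:
  (v1 OR NOT v3) forces v3 = False.
  (v1 OR v7) forces v7 = True.
  (v3 OR NOT v4 OR NOT v7) forces v4 = False.
  (v1 OR NOT v2 OR v4) forces v2 = False.
  Clause (v1 OR v2 OR v3) is falsified — contradiction.
Both cases fail, so the formula is unsatisfiable.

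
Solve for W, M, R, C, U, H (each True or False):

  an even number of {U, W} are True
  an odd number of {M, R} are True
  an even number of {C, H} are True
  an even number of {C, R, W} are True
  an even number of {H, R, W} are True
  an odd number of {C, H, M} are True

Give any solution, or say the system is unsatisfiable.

W: True, M: True, R: False, C: True, U: True, H: True

{U, W}: 2 true → even ✓
{M, R}: 1 true → odd ✓
{C, H}: 2 true → even ✓
{C, R, W}: 2 true → even ✓
{H, R, W}: 2 true → even ✓
{C, H, M}: 3 true → odd ✓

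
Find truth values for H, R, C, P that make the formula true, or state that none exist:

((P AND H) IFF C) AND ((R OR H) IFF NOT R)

H: True; R: False; C: False; P: False

  (P AND H) IFF C = True
    P AND H = False
  (R OR H) IFF NOT R = True
    R OR H = True
    NOT R = True
Both conjuncts True, so the formula holds.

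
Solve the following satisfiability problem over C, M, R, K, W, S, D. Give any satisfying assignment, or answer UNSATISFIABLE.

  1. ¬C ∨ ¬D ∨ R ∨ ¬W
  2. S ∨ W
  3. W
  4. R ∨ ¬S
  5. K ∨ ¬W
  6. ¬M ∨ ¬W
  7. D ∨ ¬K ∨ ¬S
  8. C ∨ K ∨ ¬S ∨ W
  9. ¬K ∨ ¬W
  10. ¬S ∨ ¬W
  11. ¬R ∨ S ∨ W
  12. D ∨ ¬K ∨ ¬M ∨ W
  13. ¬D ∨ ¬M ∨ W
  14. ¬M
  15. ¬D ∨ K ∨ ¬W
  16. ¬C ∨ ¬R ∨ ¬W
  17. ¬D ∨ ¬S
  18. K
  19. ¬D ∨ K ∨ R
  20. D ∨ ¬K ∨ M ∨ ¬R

The formula is unsatisfiable.

Case K = True:
  (W) forces W = True.
  Clause (¬K ∨ ¬W) is falsified — contradiction.
Case K = False:
  Clause (K) is falsified — contradiction.
Both cases fail, so the formula is unsatisfiable.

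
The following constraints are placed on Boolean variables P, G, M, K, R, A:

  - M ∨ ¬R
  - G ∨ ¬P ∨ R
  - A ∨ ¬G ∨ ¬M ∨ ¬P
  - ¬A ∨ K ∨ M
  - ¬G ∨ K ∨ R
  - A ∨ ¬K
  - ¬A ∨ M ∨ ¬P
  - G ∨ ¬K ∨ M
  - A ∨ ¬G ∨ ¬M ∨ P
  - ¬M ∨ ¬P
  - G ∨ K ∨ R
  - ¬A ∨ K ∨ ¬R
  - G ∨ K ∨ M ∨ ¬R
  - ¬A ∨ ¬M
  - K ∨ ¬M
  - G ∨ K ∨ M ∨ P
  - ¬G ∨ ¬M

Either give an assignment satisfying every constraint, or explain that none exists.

P: False, G: True, M: False, K: True, R: False, A: True

Set P = False.
Set G = True.
  then (¬G ∨ ¬M) forces M = False.
  then (M ∨ ¬R) forces R = False.
  then (¬G ∨ K ∨ R) forces K = True.
  then (A ∨ ¬K) forces A = True.
All clauses satisfied.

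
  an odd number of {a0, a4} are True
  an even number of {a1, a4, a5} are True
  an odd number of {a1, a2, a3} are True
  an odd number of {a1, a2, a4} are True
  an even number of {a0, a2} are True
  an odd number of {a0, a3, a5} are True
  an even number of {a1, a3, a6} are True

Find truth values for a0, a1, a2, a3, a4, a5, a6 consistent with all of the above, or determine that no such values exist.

a0=T, a1=F, a2=T, a3=F, a4=F, a5=F, a6=F

{a0, a4}: 1 true → odd ✓
{a1, a4, a5}: 0 true → even ✓
{a1, a2, a3}: 1 true → odd ✓
{a1, a2, a4}: 1 true → odd ✓
{a0, a2}: 2 true → even ✓
{a0, a3, a5}: 1 true → odd ✓
{a1, a3, a6}: 0 true → even ✓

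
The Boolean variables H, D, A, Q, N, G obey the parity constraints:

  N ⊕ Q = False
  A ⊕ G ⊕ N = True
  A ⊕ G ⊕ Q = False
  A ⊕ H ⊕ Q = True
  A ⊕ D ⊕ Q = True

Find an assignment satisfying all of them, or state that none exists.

No satisfying assignment exists.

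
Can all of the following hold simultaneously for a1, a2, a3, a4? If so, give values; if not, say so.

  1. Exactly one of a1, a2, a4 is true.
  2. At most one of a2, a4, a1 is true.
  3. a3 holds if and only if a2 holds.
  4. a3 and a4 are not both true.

a1 = False; a2 = True; a3 = True; a4 = False

  (1) {a1, a2, a4}: 1 true — exactly one ✓
  (2) {a2, a4, a1}: 1 true — at most one ✓
  (3) a3=T, a2=T — same ✓
  (4) a3=T, a4=F — not both ✓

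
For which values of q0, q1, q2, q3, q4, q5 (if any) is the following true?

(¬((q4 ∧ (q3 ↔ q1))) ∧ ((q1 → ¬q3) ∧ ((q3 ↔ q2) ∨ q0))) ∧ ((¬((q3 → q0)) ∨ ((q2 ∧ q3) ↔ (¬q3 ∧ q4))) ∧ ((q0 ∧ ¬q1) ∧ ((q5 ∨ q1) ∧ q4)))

q0=T, q1=F, q2=F, q3=T, q4=T, q5=T

  ¬((q4 ∧ (q3 ↔ q1))) ∧ ((q1 → ¬q3) ∧ ((q3 ↔ q2) ∨ q0)) = True
    ¬((q4 ∧ (q3 ↔ q1))) = True
      q4 ∧ (q3 ↔ q1) = False
        q3 ↔ q1 = False
    (q1 → ¬q3) ∧ ((q3 ↔ q2) ∨ q0) = True
      q1 → ¬q3 = True
        ¬q3 = False
      (q3 ↔ q2) ∨ q0 = True
        q3 ↔ q2 = False
  (¬((q3 → q0)) ∨ ((q2 ∧ q3) ↔ (¬q3 ∧ q4))) ∧ ((q0 ∧ ¬q1) ∧ ((q5 ∨ q1) ∧ q4)) = True
    ¬((q3 → q0)) ∨ ((q2 ∧ q3) ↔ (¬q3 ∧ q4)) = True
      ¬((q3 → q0)) = False
        q3 → q0 = True
      (q2 ∧ q3) ↔ (¬q3 ∧ q4) = True
        q2 ∧ q3 = False
        ¬q3 ∧ q4 = False
          ¬q3 = False
    (q0 ∧ ¬q1) ∧ ((q5 ∨ q1) ∧ q4) = True
      q0 ∧ ¬q1 = True
        ¬q1 = True
      (q5 ∨ q1) ∧ q4 = True
        q5 ∨ q1 = True
Both conjuncts True, so the formula holds.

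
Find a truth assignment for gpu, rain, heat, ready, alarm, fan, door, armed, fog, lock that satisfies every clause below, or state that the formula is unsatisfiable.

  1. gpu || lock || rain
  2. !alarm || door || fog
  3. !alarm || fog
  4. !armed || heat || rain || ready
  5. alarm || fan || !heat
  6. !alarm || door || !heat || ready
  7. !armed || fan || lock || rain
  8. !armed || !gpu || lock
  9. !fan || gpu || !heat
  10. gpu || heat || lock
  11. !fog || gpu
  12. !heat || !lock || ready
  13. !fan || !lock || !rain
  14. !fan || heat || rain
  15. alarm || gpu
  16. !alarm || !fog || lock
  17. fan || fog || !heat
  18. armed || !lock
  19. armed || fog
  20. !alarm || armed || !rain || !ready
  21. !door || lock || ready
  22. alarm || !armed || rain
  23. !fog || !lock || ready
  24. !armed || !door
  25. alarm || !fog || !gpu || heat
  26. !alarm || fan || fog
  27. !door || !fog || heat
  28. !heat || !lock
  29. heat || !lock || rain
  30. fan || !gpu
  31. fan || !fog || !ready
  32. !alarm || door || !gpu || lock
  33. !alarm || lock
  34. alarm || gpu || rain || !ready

gpu = True; rain = True; heat = True; ready = False; alarm = False; fan = True; door = False; armed = False; fog = True; lock = False

Set gpu = True.
  then (fan || !gpu) forces fan = True.
Set rain = True.
  then (!fan || !lock || !rain) forces lock = False.
  then (!alarm || lock) forces alarm = False.
  then (!armed || !gpu || lock) forces armed = False.
  then (armed || fog) forces fog = True.
  then (alarm || !fog || !gpu || heat) forces heat = True.
Set ready = False.
  then (!door || lock || ready) forces door = False.
All clauses satisfied.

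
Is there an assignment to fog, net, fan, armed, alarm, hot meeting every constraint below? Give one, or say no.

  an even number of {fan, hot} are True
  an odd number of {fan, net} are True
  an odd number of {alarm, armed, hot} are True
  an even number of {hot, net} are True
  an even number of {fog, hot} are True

Unsatisfiable — no assignment works.

Adding constraints 1, 2, 4 mod 2: every variable appears an even number of times on the left, so the left side is 0.
But the right sides sum to 1 (mod 2). 0 ≠ 1 — the system is inconsistent.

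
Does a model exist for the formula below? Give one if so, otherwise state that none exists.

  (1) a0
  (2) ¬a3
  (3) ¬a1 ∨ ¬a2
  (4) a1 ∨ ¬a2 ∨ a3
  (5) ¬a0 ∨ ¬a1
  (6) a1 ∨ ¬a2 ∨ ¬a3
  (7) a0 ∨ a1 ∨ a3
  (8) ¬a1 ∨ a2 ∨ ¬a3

a0 = True, a1 = False, a2 = False, a3 = False

Unit clause (a0) forces a0 = True.
Unit clause (¬a3) forces a3 = False.
In (¬a0 ∨ ¬a1) only ¬a1 is left, so a1 = False.
In (a1 ∨ ¬a2 ∨ a3) only ¬a2 is left, so a2 = False.
Check each clause:
  (a0): a0 holds.
  (¬a3): ¬a3 holds.
  (¬a1 ∨ ¬a2): ¬a1 holds.
  (a1 ∨ ¬a2 ∨ a3): ¬a2 holds.
  (¬a0 ∨ ¬a1): ¬a1 holds.
  (a1 ∨ ¬a2 ∨ ¬a3): ¬a2 holds.
  (a0 ∨ a1 ∨ a3): a0 holds.
  (¬a1 ∨ a2 ∨ ¬a3): ¬a1 holds.
All clauses satisfied.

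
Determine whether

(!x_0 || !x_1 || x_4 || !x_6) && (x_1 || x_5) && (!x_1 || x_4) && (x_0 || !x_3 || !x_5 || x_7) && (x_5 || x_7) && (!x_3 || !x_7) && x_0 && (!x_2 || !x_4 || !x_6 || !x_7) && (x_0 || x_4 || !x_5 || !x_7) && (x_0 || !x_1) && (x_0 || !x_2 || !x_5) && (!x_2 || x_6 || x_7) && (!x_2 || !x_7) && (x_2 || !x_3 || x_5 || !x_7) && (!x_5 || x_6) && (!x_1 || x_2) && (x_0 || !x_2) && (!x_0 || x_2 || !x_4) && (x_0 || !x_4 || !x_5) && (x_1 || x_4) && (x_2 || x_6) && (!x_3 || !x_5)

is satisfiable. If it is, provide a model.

x_0=T, x_1=T, x_2=T, x_3=F, x_4=T, x_5=T, x_6=T, x_7=F

Unit clause (x_0) forces x_0 = True.
Set x_1 = True.
  then (!x_1 || x_4) forces x_4 = True.
  then (!x_1 || x_2) forces x_2 = True.
  then (!x_2 || !x_7) forces x_7 = False.
  then (x_5 || x_7) forces x_5 = True.
  then (!x_2 || x_6 || x_7) forces x_6 = True.
  then (!x_3 || !x_5) forces x_3 = False.
All clauses satisfied.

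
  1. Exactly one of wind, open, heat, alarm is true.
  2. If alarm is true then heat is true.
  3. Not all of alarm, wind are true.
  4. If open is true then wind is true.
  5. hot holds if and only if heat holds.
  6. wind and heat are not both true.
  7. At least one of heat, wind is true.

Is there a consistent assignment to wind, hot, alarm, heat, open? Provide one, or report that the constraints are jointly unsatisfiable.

wind = True, hot = False, alarm = False, heat = False, open = False

  (1) {wind, open, heat, alarm}: 1 true — exactly one ✓
  (2) alarm=F ⇒ heat: vacuous ✓
  (3) {alarm, wind}: 1/2 true — not all ✓
  (4) open=F ⇒ wind: vacuous ✓
  (5) hot=F, heat=F — same ✓
  (6) wind=T, heat=F — not both ✓
  (7) {heat, wind}: 1 true — at least one ✓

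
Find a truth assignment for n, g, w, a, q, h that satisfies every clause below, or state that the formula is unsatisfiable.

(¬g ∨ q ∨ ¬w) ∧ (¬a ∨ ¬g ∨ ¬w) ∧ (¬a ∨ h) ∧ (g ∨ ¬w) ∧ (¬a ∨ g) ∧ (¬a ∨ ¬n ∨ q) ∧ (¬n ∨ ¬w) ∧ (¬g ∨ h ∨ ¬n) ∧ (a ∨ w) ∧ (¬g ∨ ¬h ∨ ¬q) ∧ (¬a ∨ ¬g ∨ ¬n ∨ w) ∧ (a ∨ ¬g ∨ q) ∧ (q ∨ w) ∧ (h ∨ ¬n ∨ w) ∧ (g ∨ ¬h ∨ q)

n: False, g: True, w: True, a: False, q: True, h: False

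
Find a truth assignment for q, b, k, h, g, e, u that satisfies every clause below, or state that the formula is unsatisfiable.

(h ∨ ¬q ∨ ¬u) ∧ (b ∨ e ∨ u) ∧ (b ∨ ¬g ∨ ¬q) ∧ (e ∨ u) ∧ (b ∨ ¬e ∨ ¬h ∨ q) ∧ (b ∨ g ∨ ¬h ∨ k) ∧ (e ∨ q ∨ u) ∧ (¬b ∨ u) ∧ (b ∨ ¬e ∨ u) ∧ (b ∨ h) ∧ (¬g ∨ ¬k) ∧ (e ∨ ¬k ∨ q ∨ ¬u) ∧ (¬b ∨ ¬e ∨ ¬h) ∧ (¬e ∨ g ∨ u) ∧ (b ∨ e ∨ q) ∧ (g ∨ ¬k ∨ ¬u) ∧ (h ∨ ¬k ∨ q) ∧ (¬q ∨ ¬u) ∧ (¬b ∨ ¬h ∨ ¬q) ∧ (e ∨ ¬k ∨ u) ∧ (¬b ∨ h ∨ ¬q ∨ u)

Try q = True:
  (¬q ∨ ¬u) forces u = False.
  (e ∨ u) forces e = True.
  (¬b ∨ u) forces b = False.
  clause (b ∨ ¬e ∨ u) is falsified — backtrack.
So q = False.
Set b = True.
  then (¬b ∨ u) forces u = True.
Set k = False.
Set h = False.
Set g = True.
Set e = False.
All clauses satisfied.

q = False, b = True, k = False, h = False, g = True, e = False, u = True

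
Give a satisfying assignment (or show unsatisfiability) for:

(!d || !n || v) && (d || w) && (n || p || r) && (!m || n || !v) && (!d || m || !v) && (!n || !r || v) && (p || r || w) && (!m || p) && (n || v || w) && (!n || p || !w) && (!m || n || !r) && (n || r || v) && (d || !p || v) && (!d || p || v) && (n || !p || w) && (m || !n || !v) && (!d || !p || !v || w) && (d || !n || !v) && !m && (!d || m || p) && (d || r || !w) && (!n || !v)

Unit clause (!m) forces m = False.
Try n = True:
  (m || !n || !v) forces v = False.
  (!d || !n || v) forces d = False.
  (d || w) forces w = True.
  (!n || !r || v) forces r = False.
  clause (d || r || !w) is falsified — backtrack.
So n = False.
Set p = False.
  then (n || p || r) forces r = True.
  then (!d || m || p) forces d = False.
  then (d || w) forces w = True.
Set v = True.
All clauses satisfied.

m = False; n = False; p = False; r = True; d = False; v = True; w = True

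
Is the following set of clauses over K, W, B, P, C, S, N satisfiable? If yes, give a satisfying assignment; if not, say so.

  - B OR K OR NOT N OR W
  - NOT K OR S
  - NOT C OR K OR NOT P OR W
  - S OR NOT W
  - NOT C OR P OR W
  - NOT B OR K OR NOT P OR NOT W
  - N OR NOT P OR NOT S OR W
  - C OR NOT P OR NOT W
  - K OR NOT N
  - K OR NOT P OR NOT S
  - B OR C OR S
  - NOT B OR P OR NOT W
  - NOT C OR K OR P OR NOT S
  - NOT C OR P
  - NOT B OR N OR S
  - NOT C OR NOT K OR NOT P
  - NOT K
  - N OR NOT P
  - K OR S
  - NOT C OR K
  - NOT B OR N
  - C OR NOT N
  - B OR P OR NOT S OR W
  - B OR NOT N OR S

K = False, W = True, B = False, P = False, C = False, S = True, N = False

Unit clause (NOT K) forces K = False.
In (K OR S) only S is left, so S = True.
In (NOT C OR K) only NOT C is left, so C = False.
In (C OR NOT N) only NOT N is left, so N = False.
In (K OR NOT P OR NOT S) only NOT P is left, so P = False.
In (NOT B OR N) only NOT B is left, so B = False.
In (B OR P OR NOT S OR W) only W is left, so W = True.
All clauses satisfied.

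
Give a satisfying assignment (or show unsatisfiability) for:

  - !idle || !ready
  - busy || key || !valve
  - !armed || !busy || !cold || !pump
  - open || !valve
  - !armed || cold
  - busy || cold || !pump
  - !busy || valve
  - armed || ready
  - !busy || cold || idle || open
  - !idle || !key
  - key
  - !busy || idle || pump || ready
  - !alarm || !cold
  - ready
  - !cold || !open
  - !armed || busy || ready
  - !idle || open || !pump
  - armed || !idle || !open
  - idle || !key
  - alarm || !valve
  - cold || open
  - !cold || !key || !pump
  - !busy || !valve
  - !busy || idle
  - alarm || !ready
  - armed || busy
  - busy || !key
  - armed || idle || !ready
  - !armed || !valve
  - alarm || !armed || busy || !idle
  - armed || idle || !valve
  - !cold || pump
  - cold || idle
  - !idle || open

Case key = True:
  (!idle || !key) forces idle = False.
  Clause (idle || !key) is falsified — contradiction.
Case key = False:
  Clause (key) is falsified — contradiction.
Both cases fail, so the formula is unsatisfiable.

UNSATISFIABLE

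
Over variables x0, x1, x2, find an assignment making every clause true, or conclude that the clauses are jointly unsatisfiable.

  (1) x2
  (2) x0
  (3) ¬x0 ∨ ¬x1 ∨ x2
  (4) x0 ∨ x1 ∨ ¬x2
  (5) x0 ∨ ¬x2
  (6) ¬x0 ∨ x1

Unit clause (x2) forces x2 = True.
Unit clause (x0) forces x0 = True.
In (¬x0 ∨ x1) only x1 is left, so x1 = True.
Check each clause:
  (x2): x2 holds.
  (x0): x0 holds.
  (¬x0 ∨ ¬x1 ∨ x2): x2 holds.
  (x0 ∨ x1 ∨ ¬x2): x0 holds.
  (x0 ∨ ¬x2): x0 holds.
  (¬x0 ∨ x1): x1 holds.
All clauses satisfied.

x0=T; x1=T; x2=T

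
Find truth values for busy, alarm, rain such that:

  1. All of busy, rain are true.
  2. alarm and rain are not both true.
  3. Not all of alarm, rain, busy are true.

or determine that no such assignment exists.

busy = True; alarm = False; rain = True

  (1) {busy, rain}: all 2 true ✓
  (2) alarm=F, rain=T — not both ✓
  (3) {alarm, rain, busy}: 2/3 true — not all ✓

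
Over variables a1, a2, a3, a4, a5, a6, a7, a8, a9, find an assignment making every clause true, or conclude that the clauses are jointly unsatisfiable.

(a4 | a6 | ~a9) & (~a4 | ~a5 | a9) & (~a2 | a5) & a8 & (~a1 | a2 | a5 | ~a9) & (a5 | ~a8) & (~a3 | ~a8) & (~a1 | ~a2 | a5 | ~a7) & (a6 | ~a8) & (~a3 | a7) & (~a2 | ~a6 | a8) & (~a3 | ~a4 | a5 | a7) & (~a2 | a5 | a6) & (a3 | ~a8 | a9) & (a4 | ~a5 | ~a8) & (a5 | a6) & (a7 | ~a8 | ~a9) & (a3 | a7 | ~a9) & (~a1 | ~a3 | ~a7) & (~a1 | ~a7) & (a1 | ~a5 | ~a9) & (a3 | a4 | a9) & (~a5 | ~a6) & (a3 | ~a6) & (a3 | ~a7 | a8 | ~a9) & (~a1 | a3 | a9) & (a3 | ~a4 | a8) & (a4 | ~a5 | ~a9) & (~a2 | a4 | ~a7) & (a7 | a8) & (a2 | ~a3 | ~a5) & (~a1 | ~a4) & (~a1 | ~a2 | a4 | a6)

No satisfying assignment exists.

Case a6 = True:
  (a8) forces a8 = True.
  (a5 | ~a8) forces a5 = True.
  Clause (~a5 | ~a6) is falsified — contradiction.
Case a6 = False:
  (a8) forces a8 = True.
  Clause (a6 | ~a8) is falsified — contradiction.
Both cases fail, so the formula is unsatisfiable.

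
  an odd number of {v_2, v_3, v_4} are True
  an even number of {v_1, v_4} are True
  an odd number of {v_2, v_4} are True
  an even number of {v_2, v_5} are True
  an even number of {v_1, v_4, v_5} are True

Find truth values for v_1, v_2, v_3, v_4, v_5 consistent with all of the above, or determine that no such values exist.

v_1 = True; v_2 = False; v_3 = False; v_4 = True; v_5 = False

{v_2, v_3, v_4}: 1 true → odd ✓
{v_1, v_4}: 2 true → even ✓
{v_2, v_4}: 1 true → odd ✓
{v_2, v_5}: 0 true → even ✓
{v_1, v_4, v_5}: 2 true → even ✓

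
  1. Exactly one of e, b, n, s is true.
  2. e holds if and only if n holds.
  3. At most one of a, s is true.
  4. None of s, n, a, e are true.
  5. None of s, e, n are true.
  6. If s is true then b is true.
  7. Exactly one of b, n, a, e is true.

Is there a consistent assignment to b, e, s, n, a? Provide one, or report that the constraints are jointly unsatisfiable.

b=T, e=F, s=F, n=F, a=F

  (1) {e, b, n, s}: 1 true — exactly one ✓
  (2) e=F, n=F — same ✓
  (3) {a, s}: 0 true — at most one ✓
  (4) {s, n, a, e}: 0 true — none ✓
  (5) {s, e, n}: 0 true — none ✓
  (6) s=F ⇒ b: vacuous ✓
  (7) {b, n, a, e}: 1 true — exactly one ✓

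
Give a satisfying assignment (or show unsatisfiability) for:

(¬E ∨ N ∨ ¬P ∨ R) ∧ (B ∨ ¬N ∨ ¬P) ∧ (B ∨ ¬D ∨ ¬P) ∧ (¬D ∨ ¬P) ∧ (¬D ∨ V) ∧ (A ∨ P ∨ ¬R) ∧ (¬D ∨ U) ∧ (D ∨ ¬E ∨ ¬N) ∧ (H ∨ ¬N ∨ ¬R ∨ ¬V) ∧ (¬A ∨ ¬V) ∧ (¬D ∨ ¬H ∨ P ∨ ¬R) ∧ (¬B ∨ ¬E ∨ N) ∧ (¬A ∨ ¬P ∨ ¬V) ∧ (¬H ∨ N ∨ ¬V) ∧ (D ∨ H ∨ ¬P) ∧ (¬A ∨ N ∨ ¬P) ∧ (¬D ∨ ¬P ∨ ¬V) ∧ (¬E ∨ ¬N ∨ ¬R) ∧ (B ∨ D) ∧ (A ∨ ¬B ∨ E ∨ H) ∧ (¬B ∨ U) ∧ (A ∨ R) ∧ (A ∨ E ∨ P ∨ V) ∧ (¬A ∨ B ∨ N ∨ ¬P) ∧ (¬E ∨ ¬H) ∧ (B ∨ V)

Set U = True.
Set E = False.
Set N = False.
Set B = True.
Set P = False.
Set R = True.
  then (A ∨ P ∨ ¬R) forces A = True.
  then (¬A ∨ ¬V) forces V = False.
  then (¬D ∨ V) forces D = False.
Set H = False.
All clauses satisfied.

U = True, E = False, N = False, B = True, P = False, R = True, D = False, V = False, H = False, A = True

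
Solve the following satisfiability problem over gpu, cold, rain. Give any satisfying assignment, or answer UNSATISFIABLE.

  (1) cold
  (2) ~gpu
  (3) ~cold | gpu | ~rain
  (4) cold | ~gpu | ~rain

gpu: False, cold: True, rain: False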